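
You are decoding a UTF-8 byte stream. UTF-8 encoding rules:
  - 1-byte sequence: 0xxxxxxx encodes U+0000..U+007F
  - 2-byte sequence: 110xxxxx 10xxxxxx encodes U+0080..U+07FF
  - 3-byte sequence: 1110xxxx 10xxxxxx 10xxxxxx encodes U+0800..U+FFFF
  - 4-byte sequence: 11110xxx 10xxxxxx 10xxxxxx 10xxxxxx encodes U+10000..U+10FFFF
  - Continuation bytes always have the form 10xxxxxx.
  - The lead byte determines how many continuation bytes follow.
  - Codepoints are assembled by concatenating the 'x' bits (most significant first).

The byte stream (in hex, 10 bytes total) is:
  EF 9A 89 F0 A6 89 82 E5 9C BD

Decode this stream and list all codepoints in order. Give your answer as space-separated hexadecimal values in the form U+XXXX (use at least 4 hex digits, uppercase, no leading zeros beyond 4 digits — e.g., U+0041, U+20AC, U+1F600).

Answer: U+F689 U+26242 U+573D

Derivation:
Byte[0]=EF: 3-byte lead, need 2 cont bytes. acc=0xF
Byte[1]=9A: continuation. acc=(acc<<6)|0x1A=0x3DA
Byte[2]=89: continuation. acc=(acc<<6)|0x09=0xF689
Completed: cp=U+F689 (starts at byte 0)
Byte[3]=F0: 4-byte lead, need 3 cont bytes. acc=0x0
Byte[4]=A6: continuation. acc=(acc<<6)|0x26=0x26
Byte[5]=89: continuation. acc=(acc<<6)|0x09=0x989
Byte[6]=82: continuation. acc=(acc<<6)|0x02=0x26242
Completed: cp=U+26242 (starts at byte 3)
Byte[7]=E5: 3-byte lead, need 2 cont bytes. acc=0x5
Byte[8]=9C: continuation. acc=(acc<<6)|0x1C=0x15C
Byte[9]=BD: continuation. acc=(acc<<6)|0x3D=0x573D
Completed: cp=U+573D (starts at byte 7)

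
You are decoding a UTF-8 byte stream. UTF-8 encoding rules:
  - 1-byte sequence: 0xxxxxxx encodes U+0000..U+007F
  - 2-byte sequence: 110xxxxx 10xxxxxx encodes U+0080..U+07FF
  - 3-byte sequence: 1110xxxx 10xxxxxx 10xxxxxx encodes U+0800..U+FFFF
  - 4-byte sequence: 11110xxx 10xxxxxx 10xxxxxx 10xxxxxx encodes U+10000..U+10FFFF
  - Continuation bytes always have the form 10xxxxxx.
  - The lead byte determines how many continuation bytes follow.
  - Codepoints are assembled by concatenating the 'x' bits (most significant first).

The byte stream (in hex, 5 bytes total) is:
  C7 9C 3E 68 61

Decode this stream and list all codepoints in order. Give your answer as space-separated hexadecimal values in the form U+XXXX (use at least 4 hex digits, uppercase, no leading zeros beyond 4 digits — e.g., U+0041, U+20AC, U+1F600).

Answer: U+01DC U+003E U+0068 U+0061

Derivation:
Byte[0]=C7: 2-byte lead, need 1 cont bytes. acc=0x7
Byte[1]=9C: continuation. acc=(acc<<6)|0x1C=0x1DC
Completed: cp=U+01DC (starts at byte 0)
Byte[2]=3E: 1-byte ASCII. cp=U+003E
Byte[3]=68: 1-byte ASCII. cp=U+0068
Byte[4]=61: 1-byte ASCII. cp=U+0061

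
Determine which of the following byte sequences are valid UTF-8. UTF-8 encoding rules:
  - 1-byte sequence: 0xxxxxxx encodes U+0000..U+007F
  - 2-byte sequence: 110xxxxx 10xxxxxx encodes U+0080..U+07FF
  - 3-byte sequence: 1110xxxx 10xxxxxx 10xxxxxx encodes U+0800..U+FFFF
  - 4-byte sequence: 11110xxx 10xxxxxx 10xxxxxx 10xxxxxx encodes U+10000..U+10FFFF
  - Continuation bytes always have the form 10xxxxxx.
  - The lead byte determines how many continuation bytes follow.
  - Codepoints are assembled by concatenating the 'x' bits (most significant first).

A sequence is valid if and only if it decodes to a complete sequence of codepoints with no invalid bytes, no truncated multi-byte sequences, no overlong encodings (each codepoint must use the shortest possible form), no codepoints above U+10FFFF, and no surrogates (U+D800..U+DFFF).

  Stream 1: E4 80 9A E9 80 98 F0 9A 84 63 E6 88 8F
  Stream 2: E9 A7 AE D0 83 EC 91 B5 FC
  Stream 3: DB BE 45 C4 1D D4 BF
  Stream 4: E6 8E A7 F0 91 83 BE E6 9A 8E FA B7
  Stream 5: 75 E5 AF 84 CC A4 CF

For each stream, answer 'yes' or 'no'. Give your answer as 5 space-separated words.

Stream 1: error at byte offset 9. INVALID
Stream 2: error at byte offset 8. INVALID
Stream 3: error at byte offset 4. INVALID
Stream 4: error at byte offset 10. INVALID
Stream 5: error at byte offset 7. INVALID

Answer: no no no no no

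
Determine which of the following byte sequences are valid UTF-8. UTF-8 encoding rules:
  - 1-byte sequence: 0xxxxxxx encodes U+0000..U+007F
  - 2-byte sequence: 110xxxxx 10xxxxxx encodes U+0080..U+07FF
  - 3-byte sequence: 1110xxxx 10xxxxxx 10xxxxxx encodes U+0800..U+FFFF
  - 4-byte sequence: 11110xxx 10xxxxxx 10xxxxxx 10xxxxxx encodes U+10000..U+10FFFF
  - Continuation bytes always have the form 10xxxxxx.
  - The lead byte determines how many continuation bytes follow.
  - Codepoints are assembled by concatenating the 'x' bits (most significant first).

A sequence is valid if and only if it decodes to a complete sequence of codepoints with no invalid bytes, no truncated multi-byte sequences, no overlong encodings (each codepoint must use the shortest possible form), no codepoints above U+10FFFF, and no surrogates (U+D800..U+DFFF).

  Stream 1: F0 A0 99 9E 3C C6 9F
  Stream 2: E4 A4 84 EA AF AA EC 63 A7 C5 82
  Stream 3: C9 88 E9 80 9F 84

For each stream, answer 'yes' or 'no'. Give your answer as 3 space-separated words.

Stream 1: decodes cleanly. VALID
Stream 2: error at byte offset 7. INVALID
Stream 3: error at byte offset 5. INVALID

Answer: yes no no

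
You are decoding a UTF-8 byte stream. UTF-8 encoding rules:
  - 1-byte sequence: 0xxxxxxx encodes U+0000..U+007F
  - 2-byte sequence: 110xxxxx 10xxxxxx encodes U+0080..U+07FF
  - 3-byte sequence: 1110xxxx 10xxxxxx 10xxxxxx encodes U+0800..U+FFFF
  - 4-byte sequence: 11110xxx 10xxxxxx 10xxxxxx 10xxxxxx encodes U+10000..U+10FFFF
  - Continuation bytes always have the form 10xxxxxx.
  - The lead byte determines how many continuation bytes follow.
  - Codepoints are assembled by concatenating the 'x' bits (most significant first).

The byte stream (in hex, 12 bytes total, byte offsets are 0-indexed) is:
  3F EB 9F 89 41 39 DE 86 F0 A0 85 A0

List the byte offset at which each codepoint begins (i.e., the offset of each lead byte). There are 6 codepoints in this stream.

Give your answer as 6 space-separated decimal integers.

Answer: 0 1 4 5 6 8

Derivation:
Byte[0]=3F: 1-byte ASCII. cp=U+003F
Byte[1]=EB: 3-byte lead, need 2 cont bytes. acc=0xB
Byte[2]=9F: continuation. acc=(acc<<6)|0x1F=0x2DF
Byte[3]=89: continuation. acc=(acc<<6)|0x09=0xB7C9
Completed: cp=U+B7C9 (starts at byte 1)
Byte[4]=41: 1-byte ASCII. cp=U+0041
Byte[5]=39: 1-byte ASCII. cp=U+0039
Byte[6]=DE: 2-byte lead, need 1 cont bytes. acc=0x1E
Byte[7]=86: continuation. acc=(acc<<6)|0x06=0x786
Completed: cp=U+0786 (starts at byte 6)
Byte[8]=F0: 4-byte lead, need 3 cont bytes. acc=0x0
Byte[9]=A0: continuation. acc=(acc<<6)|0x20=0x20
Byte[10]=85: continuation. acc=(acc<<6)|0x05=0x805
Byte[11]=A0: continuation. acc=(acc<<6)|0x20=0x20160
Completed: cp=U+20160 (starts at byte 8)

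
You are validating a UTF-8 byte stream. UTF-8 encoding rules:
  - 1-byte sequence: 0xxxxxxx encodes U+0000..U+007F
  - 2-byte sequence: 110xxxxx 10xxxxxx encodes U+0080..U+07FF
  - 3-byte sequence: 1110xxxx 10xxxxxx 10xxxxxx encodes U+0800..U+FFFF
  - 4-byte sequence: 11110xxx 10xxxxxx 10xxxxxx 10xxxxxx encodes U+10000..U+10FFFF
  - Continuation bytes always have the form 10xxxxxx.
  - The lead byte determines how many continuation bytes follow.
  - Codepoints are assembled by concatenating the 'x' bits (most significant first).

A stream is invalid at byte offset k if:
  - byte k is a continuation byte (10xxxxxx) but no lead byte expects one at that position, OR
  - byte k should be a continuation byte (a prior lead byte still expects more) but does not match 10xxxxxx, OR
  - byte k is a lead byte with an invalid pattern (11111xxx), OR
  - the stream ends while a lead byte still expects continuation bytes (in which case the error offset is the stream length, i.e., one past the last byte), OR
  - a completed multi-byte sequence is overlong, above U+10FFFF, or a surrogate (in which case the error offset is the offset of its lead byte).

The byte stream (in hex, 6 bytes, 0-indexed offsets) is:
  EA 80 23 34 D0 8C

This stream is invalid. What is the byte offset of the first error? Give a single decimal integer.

Byte[0]=EA: 3-byte lead, need 2 cont bytes. acc=0xA
Byte[1]=80: continuation. acc=(acc<<6)|0x00=0x280
Byte[2]=23: expected 10xxxxxx continuation. INVALID

Answer: 2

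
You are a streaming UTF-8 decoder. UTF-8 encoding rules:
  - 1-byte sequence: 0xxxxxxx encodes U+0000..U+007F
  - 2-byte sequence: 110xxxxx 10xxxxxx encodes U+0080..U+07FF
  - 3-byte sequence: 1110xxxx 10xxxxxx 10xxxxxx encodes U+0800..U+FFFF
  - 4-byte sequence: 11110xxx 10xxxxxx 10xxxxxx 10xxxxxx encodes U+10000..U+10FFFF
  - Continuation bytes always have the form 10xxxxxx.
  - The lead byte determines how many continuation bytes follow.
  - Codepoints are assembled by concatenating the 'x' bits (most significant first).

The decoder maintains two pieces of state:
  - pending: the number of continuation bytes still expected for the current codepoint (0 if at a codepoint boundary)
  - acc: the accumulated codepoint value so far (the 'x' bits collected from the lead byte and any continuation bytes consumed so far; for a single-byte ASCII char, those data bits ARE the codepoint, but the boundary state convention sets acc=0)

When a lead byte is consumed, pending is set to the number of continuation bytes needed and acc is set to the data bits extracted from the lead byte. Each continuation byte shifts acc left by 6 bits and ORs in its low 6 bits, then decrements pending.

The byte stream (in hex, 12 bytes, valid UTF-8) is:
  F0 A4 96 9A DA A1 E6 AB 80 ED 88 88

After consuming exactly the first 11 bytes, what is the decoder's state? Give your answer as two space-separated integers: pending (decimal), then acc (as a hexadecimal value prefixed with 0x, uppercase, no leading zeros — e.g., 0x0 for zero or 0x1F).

Byte[0]=F0: 4-byte lead. pending=3, acc=0x0
Byte[1]=A4: continuation. acc=(acc<<6)|0x24=0x24, pending=2
Byte[2]=96: continuation. acc=(acc<<6)|0x16=0x916, pending=1
Byte[3]=9A: continuation. acc=(acc<<6)|0x1A=0x2459A, pending=0
Byte[4]=DA: 2-byte lead. pending=1, acc=0x1A
Byte[5]=A1: continuation. acc=(acc<<6)|0x21=0x6A1, pending=0
Byte[6]=E6: 3-byte lead. pending=2, acc=0x6
Byte[7]=AB: continuation. acc=(acc<<6)|0x2B=0x1AB, pending=1
Byte[8]=80: continuation. acc=(acc<<6)|0x00=0x6AC0, pending=0
Byte[9]=ED: 3-byte lead. pending=2, acc=0xD
Byte[10]=88: continuation. acc=(acc<<6)|0x08=0x348, pending=1

Answer: 1 0x348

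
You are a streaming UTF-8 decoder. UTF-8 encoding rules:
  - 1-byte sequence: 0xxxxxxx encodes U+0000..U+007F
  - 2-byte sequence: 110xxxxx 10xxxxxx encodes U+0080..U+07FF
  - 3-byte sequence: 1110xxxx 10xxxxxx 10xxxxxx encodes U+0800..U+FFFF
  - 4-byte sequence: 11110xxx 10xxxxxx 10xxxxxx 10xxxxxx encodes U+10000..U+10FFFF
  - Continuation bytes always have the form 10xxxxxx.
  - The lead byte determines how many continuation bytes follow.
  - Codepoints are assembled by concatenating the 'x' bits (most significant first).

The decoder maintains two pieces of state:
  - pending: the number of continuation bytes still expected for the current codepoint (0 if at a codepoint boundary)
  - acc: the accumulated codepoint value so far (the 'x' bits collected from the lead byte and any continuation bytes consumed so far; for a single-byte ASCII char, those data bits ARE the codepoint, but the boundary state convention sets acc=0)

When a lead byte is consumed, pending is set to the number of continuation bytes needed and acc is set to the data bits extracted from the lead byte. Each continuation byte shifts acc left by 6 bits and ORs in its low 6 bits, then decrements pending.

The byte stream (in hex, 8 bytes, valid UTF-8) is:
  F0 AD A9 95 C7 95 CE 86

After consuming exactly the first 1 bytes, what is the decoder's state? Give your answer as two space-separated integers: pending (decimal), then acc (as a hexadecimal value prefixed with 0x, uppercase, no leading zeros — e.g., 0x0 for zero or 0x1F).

Answer: 3 0x0

Derivation:
Byte[0]=F0: 4-byte lead. pending=3, acc=0x0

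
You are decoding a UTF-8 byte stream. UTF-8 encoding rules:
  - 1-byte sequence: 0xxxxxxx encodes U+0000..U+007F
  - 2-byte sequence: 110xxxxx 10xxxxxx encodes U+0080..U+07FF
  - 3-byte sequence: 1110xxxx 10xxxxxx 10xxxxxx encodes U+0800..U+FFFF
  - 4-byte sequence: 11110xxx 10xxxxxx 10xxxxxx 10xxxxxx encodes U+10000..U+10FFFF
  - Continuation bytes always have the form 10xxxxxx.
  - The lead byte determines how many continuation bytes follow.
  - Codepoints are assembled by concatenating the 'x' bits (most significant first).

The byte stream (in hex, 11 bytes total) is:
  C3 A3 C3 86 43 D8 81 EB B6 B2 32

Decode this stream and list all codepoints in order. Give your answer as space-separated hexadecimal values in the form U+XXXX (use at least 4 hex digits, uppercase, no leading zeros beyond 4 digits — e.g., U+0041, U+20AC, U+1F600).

Answer: U+00E3 U+00C6 U+0043 U+0601 U+BDB2 U+0032

Derivation:
Byte[0]=C3: 2-byte lead, need 1 cont bytes. acc=0x3
Byte[1]=A3: continuation. acc=(acc<<6)|0x23=0xE3
Completed: cp=U+00E3 (starts at byte 0)
Byte[2]=C3: 2-byte lead, need 1 cont bytes. acc=0x3
Byte[3]=86: continuation. acc=(acc<<6)|0x06=0xC6
Completed: cp=U+00C6 (starts at byte 2)
Byte[4]=43: 1-byte ASCII. cp=U+0043
Byte[5]=D8: 2-byte lead, need 1 cont bytes. acc=0x18
Byte[6]=81: continuation. acc=(acc<<6)|0x01=0x601
Completed: cp=U+0601 (starts at byte 5)
Byte[7]=EB: 3-byte lead, need 2 cont bytes. acc=0xB
Byte[8]=B6: continuation. acc=(acc<<6)|0x36=0x2F6
Byte[9]=B2: continuation. acc=(acc<<6)|0x32=0xBDB2
Completed: cp=U+BDB2 (starts at byte 7)
Byte[10]=32: 1-byte ASCII. cp=U+0032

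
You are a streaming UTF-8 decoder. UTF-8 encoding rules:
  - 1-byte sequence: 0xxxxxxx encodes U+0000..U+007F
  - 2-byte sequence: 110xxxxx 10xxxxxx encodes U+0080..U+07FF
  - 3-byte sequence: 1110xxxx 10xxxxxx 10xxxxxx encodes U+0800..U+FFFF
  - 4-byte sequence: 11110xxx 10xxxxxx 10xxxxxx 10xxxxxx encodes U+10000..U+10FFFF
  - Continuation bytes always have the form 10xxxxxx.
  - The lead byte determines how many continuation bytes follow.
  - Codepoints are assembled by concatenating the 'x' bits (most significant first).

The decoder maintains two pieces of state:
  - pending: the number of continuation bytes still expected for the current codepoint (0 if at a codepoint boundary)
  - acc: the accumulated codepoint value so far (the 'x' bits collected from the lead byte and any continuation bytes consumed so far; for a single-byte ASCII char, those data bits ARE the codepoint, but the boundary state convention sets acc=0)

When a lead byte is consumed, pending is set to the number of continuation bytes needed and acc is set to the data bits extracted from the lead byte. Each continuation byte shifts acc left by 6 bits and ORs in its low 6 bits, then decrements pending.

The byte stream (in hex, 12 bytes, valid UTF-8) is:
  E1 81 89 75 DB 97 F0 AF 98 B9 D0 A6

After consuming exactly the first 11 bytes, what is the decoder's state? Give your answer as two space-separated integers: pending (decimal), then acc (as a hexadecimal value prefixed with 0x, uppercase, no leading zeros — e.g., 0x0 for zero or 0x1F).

Byte[0]=E1: 3-byte lead. pending=2, acc=0x1
Byte[1]=81: continuation. acc=(acc<<6)|0x01=0x41, pending=1
Byte[2]=89: continuation. acc=(acc<<6)|0x09=0x1049, pending=0
Byte[3]=75: 1-byte. pending=0, acc=0x0
Byte[4]=DB: 2-byte lead. pending=1, acc=0x1B
Byte[5]=97: continuation. acc=(acc<<6)|0x17=0x6D7, pending=0
Byte[6]=F0: 4-byte lead. pending=3, acc=0x0
Byte[7]=AF: continuation. acc=(acc<<6)|0x2F=0x2F, pending=2
Byte[8]=98: continuation. acc=(acc<<6)|0x18=0xBD8, pending=1
Byte[9]=B9: continuation. acc=(acc<<6)|0x39=0x2F639, pending=0
Byte[10]=D0: 2-byte lead. pending=1, acc=0x10

Answer: 1 0x10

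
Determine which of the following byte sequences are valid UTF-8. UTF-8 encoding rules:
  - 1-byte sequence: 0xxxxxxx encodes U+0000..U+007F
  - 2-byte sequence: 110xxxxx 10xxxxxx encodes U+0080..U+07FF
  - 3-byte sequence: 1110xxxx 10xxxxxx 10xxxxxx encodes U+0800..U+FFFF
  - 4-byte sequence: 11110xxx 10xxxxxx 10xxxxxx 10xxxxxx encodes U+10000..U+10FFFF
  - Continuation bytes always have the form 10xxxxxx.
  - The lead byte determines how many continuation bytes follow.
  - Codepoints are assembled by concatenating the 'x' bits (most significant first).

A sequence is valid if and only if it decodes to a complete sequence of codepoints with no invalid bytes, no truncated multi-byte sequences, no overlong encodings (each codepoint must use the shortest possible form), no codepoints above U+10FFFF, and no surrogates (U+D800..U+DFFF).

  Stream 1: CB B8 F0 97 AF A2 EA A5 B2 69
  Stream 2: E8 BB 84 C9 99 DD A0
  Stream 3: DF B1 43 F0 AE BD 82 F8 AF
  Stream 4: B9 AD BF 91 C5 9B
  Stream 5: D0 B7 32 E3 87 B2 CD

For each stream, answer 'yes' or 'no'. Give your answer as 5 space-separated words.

Stream 1: decodes cleanly. VALID
Stream 2: decodes cleanly. VALID
Stream 3: error at byte offset 7. INVALID
Stream 4: error at byte offset 0. INVALID
Stream 5: error at byte offset 7. INVALID

Answer: yes yes no no no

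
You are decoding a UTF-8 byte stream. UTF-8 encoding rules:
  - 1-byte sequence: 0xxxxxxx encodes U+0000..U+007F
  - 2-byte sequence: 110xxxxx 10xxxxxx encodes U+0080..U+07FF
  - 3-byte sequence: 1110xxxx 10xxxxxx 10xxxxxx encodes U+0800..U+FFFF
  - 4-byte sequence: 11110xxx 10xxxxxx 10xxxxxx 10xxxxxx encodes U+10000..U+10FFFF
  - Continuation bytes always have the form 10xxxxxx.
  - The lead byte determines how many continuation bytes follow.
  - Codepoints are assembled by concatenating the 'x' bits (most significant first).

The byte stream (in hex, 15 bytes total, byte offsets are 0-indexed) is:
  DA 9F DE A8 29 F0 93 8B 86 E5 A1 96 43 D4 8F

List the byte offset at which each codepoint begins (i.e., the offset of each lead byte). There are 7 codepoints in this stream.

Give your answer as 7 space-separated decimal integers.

Byte[0]=DA: 2-byte lead, need 1 cont bytes. acc=0x1A
Byte[1]=9F: continuation. acc=(acc<<6)|0x1F=0x69F
Completed: cp=U+069F (starts at byte 0)
Byte[2]=DE: 2-byte lead, need 1 cont bytes. acc=0x1E
Byte[3]=A8: continuation. acc=(acc<<6)|0x28=0x7A8
Completed: cp=U+07A8 (starts at byte 2)
Byte[4]=29: 1-byte ASCII. cp=U+0029
Byte[5]=F0: 4-byte lead, need 3 cont bytes. acc=0x0
Byte[6]=93: continuation. acc=(acc<<6)|0x13=0x13
Byte[7]=8B: continuation. acc=(acc<<6)|0x0B=0x4CB
Byte[8]=86: continuation. acc=(acc<<6)|0x06=0x132C6
Completed: cp=U+132C6 (starts at byte 5)
Byte[9]=E5: 3-byte lead, need 2 cont bytes. acc=0x5
Byte[10]=A1: continuation. acc=(acc<<6)|0x21=0x161
Byte[11]=96: continuation. acc=(acc<<6)|0x16=0x5856
Completed: cp=U+5856 (starts at byte 9)
Byte[12]=43: 1-byte ASCII. cp=U+0043
Byte[13]=D4: 2-byte lead, need 1 cont bytes. acc=0x14
Byte[14]=8F: continuation. acc=(acc<<6)|0x0F=0x50F
Completed: cp=U+050F (starts at byte 13)

Answer: 0 2 4 5 9 12 13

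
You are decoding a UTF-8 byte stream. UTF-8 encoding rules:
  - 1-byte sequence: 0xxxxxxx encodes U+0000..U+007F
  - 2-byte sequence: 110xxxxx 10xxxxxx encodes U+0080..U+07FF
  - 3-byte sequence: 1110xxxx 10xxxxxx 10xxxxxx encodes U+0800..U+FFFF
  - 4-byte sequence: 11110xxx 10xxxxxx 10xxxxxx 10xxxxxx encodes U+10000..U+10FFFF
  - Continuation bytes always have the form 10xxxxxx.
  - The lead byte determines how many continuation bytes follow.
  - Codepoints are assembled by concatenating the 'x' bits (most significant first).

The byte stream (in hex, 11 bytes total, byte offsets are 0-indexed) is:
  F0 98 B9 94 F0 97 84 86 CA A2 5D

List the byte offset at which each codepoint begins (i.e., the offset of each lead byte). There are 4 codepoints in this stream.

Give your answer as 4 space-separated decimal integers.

Answer: 0 4 8 10

Derivation:
Byte[0]=F0: 4-byte lead, need 3 cont bytes. acc=0x0
Byte[1]=98: continuation. acc=(acc<<6)|0x18=0x18
Byte[2]=B9: continuation. acc=(acc<<6)|0x39=0x639
Byte[3]=94: continuation. acc=(acc<<6)|0x14=0x18E54
Completed: cp=U+18E54 (starts at byte 0)
Byte[4]=F0: 4-byte lead, need 3 cont bytes. acc=0x0
Byte[5]=97: continuation. acc=(acc<<6)|0x17=0x17
Byte[6]=84: continuation. acc=(acc<<6)|0x04=0x5C4
Byte[7]=86: continuation. acc=(acc<<6)|0x06=0x17106
Completed: cp=U+17106 (starts at byte 4)
Byte[8]=CA: 2-byte lead, need 1 cont bytes. acc=0xA
Byte[9]=A2: continuation. acc=(acc<<6)|0x22=0x2A2
Completed: cp=U+02A2 (starts at byte 8)
Byte[10]=5D: 1-byte ASCII. cp=U+005D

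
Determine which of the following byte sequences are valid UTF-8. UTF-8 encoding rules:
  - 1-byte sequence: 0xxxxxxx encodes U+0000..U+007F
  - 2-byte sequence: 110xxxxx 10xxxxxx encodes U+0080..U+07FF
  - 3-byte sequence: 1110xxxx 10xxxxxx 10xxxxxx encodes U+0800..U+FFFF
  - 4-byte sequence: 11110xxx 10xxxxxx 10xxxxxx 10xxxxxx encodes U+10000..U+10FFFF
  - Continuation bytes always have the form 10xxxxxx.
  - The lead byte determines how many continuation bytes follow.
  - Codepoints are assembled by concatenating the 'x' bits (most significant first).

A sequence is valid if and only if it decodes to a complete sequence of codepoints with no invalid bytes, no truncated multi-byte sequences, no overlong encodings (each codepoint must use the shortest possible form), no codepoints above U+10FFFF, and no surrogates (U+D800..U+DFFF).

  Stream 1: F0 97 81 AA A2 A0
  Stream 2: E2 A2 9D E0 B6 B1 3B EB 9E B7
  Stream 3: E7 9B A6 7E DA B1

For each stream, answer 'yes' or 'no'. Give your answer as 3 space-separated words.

Stream 1: error at byte offset 4. INVALID
Stream 2: decodes cleanly. VALID
Stream 3: decodes cleanly. VALID

Answer: no yes yes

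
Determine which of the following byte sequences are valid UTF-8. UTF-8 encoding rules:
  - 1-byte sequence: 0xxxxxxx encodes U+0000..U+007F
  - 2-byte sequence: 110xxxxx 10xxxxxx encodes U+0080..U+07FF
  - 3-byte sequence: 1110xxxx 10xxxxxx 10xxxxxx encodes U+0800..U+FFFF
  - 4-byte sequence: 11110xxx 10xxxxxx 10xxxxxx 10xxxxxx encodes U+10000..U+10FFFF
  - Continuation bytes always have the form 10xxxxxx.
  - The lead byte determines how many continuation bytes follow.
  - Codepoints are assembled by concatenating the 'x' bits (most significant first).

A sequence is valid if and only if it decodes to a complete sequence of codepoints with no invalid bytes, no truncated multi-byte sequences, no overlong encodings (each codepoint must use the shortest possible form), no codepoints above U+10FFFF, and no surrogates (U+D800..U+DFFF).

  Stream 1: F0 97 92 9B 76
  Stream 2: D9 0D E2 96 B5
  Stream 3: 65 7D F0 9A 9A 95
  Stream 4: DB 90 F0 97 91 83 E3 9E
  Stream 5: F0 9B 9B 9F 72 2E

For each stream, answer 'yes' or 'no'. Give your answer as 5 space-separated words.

Stream 1: decodes cleanly. VALID
Stream 2: error at byte offset 1. INVALID
Stream 3: decodes cleanly. VALID
Stream 4: error at byte offset 8. INVALID
Stream 5: decodes cleanly. VALID

Answer: yes no yes no yes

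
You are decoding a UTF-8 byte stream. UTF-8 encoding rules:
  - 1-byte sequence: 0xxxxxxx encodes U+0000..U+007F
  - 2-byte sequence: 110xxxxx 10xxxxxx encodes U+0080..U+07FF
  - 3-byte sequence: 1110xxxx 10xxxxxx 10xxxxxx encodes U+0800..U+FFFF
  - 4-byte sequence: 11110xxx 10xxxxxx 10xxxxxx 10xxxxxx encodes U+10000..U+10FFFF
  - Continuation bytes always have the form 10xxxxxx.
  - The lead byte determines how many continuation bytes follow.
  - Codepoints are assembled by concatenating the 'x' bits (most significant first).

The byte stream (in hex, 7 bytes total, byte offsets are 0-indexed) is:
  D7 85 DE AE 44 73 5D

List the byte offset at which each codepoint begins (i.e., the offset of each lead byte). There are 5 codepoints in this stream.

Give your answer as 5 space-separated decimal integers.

Byte[0]=D7: 2-byte lead, need 1 cont bytes. acc=0x17
Byte[1]=85: continuation. acc=(acc<<6)|0x05=0x5C5
Completed: cp=U+05C5 (starts at byte 0)
Byte[2]=DE: 2-byte lead, need 1 cont bytes. acc=0x1E
Byte[3]=AE: continuation. acc=(acc<<6)|0x2E=0x7AE
Completed: cp=U+07AE (starts at byte 2)
Byte[4]=44: 1-byte ASCII. cp=U+0044
Byte[5]=73: 1-byte ASCII. cp=U+0073
Byte[6]=5D: 1-byte ASCII. cp=U+005D

Answer: 0 2 4 5 6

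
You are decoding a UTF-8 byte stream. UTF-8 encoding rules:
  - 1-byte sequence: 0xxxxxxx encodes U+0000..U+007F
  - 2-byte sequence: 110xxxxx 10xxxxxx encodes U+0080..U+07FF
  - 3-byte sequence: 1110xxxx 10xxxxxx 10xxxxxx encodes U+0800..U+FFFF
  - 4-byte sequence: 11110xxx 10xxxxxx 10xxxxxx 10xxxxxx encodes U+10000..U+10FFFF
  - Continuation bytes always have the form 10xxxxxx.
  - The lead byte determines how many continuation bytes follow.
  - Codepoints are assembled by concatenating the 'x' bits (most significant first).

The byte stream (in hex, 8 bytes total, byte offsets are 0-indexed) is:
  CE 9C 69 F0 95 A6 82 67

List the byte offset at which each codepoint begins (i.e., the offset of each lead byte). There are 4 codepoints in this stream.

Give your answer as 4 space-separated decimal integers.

Answer: 0 2 3 7

Derivation:
Byte[0]=CE: 2-byte lead, need 1 cont bytes. acc=0xE
Byte[1]=9C: continuation. acc=(acc<<6)|0x1C=0x39C
Completed: cp=U+039C (starts at byte 0)
Byte[2]=69: 1-byte ASCII. cp=U+0069
Byte[3]=F0: 4-byte lead, need 3 cont bytes. acc=0x0
Byte[4]=95: continuation. acc=(acc<<6)|0x15=0x15
Byte[5]=A6: continuation. acc=(acc<<6)|0x26=0x566
Byte[6]=82: continuation. acc=(acc<<6)|0x02=0x15982
Completed: cp=U+15982 (starts at byte 3)
Byte[7]=67: 1-byte ASCII. cp=U+0067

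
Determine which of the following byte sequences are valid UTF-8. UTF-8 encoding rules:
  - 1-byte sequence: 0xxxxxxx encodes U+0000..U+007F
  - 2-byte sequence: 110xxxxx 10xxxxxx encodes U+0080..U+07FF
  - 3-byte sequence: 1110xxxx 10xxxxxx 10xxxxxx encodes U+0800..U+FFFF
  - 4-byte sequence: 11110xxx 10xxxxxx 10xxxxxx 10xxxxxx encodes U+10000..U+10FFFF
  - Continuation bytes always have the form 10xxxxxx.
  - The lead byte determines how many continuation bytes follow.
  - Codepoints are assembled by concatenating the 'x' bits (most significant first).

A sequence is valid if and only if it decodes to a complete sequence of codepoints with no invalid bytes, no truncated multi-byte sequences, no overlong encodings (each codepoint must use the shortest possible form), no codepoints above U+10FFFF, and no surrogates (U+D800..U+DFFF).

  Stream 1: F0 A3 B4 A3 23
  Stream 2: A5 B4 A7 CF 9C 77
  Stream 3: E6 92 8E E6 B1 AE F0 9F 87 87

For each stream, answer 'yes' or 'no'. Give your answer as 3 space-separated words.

Stream 1: decodes cleanly. VALID
Stream 2: error at byte offset 0. INVALID
Stream 3: decodes cleanly. VALID

Answer: yes no yes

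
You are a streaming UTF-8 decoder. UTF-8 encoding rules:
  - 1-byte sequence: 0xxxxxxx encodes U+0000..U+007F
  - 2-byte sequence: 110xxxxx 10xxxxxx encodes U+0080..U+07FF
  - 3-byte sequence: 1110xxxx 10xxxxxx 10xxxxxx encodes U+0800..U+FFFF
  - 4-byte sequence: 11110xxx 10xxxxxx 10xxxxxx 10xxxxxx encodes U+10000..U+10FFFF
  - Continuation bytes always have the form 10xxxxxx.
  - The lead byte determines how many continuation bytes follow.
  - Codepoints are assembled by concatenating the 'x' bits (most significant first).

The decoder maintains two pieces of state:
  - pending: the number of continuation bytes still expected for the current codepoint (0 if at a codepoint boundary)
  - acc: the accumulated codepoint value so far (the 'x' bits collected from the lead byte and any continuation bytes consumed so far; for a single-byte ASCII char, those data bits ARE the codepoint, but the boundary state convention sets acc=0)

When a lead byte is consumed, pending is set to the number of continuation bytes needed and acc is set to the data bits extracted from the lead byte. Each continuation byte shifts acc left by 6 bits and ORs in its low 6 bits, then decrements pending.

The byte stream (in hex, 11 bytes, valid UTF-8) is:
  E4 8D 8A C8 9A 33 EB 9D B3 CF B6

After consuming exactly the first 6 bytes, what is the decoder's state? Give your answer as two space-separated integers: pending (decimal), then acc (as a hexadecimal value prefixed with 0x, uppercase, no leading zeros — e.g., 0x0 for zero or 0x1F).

Byte[0]=E4: 3-byte lead. pending=2, acc=0x4
Byte[1]=8D: continuation. acc=(acc<<6)|0x0D=0x10D, pending=1
Byte[2]=8A: continuation. acc=(acc<<6)|0x0A=0x434A, pending=0
Byte[3]=C8: 2-byte lead. pending=1, acc=0x8
Byte[4]=9A: continuation. acc=(acc<<6)|0x1A=0x21A, pending=0
Byte[5]=33: 1-byte. pending=0, acc=0x0

Answer: 0 0x0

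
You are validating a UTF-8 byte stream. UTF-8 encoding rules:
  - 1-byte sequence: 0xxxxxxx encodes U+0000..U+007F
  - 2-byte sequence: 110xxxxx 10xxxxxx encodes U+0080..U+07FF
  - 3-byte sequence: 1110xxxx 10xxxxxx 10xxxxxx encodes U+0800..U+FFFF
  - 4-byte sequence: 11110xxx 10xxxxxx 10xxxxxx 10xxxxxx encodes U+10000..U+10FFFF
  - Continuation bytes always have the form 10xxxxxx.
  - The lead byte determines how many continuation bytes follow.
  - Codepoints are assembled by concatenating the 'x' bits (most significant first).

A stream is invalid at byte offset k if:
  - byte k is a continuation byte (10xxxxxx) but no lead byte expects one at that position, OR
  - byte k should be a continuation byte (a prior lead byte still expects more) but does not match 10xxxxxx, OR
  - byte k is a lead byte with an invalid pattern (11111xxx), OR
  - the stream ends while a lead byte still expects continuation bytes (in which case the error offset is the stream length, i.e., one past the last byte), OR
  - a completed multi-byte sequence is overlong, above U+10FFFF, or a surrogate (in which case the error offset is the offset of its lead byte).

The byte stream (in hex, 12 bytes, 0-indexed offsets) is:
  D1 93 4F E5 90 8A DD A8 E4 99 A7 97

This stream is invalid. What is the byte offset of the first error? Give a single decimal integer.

Answer: 11

Derivation:
Byte[0]=D1: 2-byte lead, need 1 cont bytes. acc=0x11
Byte[1]=93: continuation. acc=(acc<<6)|0x13=0x453
Completed: cp=U+0453 (starts at byte 0)
Byte[2]=4F: 1-byte ASCII. cp=U+004F
Byte[3]=E5: 3-byte lead, need 2 cont bytes. acc=0x5
Byte[4]=90: continuation. acc=(acc<<6)|0x10=0x150
Byte[5]=8A: continuation. acc=(acc<<6)|0x0A=0x540A
Completed: cp=U+540A (starts at byte 3)
Byte[6]=DD: 2-byte lead, need 1 cont bytes. acc=0x1D
Byte[7]=A8: continuation. acc=(acc<<6)|0x28=0x768
Completed: cp=U+0768 (starts at byte 6)
Byte[8]=E4: 3-byte lead, need 2 cont bytes. acc=0x4
Byte[9]=99: continuation. acc=(acc<<6)|0x19=0x119
Byte[10]=A7: continuation. acc=(acc<<6)|0x27=0x4667
Completed: cp=U+4667 (starts at byte 8)
Byte[11]=97: INVALID lead byte (not 0xxx/110x/1110/11110)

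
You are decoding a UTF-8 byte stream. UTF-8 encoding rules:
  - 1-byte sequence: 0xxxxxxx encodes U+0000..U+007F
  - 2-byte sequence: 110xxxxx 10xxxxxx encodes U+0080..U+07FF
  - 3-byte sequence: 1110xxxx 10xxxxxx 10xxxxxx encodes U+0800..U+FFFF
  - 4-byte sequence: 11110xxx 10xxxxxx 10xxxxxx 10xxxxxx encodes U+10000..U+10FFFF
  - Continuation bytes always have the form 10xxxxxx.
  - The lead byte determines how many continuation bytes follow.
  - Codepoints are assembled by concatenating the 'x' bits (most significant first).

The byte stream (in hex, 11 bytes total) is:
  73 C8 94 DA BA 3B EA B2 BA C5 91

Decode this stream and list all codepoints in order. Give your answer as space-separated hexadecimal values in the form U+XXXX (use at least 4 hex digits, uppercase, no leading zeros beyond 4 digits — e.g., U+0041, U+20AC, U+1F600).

Byte[0]=73: 1-byte ASCII. cp=U+0073
Byte[1]=C8: 2-byte lead, need 1 cont bytes. acc=0x8
Byte[2]=94: continuation. acc=(acc<<6)|0x14=0x214
Completed: cp=U+0214 (starts at byte 1)
Byte[3]=DA: 2-byte lead, need 1 cont bytes. acc=0x1A
Byte[4]=BA: continuation. acc=(acc<<6)|0x3A=0x6BA
Completed: cp=U+06BA (starts at byte 3)
Byte[5]=3B: 1-byte ASCII. cp=U+003B
Byte[6]=EA: 3-byte lead, need 2 cont bytes. acc=0xA
Byte[7]=B2: continuation. acc=(acc<<6)|0x32=0x2B2
Byte[8]=BA: continuation. acc=(acc<<6)|0x3A=0xACBA
Completed: cp=U+ACBA (starts at byte 6)
Byte[9]=C5: 2-byte lead, need 1 cont bytes. acc=0x5
Byte[10]=91: continuation. acc=(acc<<6)|0x11=0x151
Completed: cp=U+0151 (starts at byte 9)

Answer: U+0073 U+0214 U+06BA U+003B U+ACBA U+0151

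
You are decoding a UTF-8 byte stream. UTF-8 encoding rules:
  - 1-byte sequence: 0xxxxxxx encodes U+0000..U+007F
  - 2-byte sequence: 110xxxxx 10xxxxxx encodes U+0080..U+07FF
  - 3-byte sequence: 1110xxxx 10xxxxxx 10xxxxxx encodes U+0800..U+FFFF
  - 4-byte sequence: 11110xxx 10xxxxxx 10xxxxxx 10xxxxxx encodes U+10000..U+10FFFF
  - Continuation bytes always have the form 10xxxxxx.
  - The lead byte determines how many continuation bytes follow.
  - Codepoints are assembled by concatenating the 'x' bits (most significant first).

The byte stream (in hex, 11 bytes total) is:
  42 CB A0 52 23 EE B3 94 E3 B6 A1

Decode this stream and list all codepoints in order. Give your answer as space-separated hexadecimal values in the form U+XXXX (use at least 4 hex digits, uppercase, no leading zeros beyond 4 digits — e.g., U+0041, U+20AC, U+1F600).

Byte[0]=42: 1-byte ASCII. cp=U+0042
Byte[1]=CB: 2-byte lead, need 1 cont bytes. acc=0xB
Byte[2]=A0: continuation. acc=(acc<<6)|0x20=0x2E0
Completed: cp=U+02E0 (starts at byte 1)
Byte[3]=52: 1-byte ASCII. cp=U+0052
Byte[4]=23: 1-byte ASCII. cp=U+0023
Byte[5]=EE: 3-byte lead, need 2 cont bytes. acc=0xE
Byte[6]=B3: continuation. acc=(acc<<6)|0x33=0x3B3
Byte[7]=94: continuation. acc=(acc<<6)|0x14=0xECD4
Completed: cp=U+ECD4 (starts at byte 5)
Byte[8]=E3: 3-byte lead, need 2 cont bytes. acc=0x3
Byte[9]=B6: continuation. acc=(acc<<6)|0x36=0xF6
Byte[10]=A1: continuation. acc=(acc<<6)|0x21=0x3DA1
Completed: cp=U+3DA1 (starts at byte 8)

Answer: U+0042 U+02E0 U+0052 U+0023 U+ECD4 U+3DA1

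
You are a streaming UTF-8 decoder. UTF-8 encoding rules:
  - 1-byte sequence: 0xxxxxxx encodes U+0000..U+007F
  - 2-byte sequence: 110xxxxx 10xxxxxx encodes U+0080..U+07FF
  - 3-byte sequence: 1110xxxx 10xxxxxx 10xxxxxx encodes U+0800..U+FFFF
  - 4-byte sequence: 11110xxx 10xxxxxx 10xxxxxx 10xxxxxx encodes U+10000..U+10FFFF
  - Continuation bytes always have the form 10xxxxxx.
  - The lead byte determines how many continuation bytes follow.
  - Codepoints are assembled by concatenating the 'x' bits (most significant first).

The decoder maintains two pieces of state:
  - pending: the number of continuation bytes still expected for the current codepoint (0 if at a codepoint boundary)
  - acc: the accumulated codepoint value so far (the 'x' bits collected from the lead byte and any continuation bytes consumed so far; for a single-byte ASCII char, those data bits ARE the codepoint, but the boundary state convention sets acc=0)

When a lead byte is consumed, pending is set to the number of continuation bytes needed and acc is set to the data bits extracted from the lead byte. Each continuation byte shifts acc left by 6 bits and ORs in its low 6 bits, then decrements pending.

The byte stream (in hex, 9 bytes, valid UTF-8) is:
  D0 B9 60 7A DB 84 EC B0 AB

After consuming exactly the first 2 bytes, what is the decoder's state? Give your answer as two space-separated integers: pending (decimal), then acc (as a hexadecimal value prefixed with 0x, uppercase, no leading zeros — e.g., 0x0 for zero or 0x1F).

Byte[0]=D0: 2-byte lead. pending=1, acc=0x10
Byte[1]=B9: continuation. acc=(acc<<6)|0x39=0x439, pending=0

Answer: 0 0x439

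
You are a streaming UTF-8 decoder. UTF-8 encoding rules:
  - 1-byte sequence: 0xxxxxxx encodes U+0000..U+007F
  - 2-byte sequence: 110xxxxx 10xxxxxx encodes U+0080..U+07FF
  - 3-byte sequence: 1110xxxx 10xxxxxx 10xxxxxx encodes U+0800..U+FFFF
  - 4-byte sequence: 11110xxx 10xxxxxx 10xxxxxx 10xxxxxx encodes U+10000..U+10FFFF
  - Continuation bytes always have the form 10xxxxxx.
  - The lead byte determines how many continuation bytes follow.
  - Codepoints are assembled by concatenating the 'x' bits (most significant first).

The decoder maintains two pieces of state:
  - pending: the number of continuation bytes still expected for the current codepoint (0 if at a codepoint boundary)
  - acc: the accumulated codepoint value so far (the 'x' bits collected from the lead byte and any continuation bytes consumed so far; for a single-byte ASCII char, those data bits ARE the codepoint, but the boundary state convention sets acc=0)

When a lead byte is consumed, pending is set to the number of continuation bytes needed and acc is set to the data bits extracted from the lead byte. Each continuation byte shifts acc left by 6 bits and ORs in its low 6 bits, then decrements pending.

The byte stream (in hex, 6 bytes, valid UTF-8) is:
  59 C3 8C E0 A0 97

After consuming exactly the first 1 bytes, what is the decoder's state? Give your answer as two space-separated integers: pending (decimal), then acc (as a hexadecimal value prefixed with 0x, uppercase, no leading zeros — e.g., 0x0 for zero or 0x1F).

Answer: 0 0x0

Derivation:
Byte[0]=59: 1-byte. pending=0, acc=0x0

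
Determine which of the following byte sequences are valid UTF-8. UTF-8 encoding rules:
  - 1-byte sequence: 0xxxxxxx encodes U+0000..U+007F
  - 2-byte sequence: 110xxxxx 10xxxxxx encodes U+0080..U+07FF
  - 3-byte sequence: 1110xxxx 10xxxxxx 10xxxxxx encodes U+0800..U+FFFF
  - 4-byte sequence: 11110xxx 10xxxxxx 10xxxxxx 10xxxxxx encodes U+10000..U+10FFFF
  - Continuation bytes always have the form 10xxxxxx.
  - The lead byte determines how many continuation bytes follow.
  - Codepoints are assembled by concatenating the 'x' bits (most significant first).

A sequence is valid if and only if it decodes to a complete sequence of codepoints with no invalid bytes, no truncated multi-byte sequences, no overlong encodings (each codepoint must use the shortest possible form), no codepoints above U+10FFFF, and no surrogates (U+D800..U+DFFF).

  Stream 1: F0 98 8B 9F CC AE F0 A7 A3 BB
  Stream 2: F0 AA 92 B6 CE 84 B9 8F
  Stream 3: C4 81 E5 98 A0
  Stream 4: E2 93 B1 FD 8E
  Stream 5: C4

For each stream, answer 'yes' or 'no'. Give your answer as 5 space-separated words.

Stream 1: decodes cleanly. VALID
Stream 2: error at byte offset 6. INVALID
Stream 3: decodes cleanly. VALID
Stream 4: error at byte offset 3. INVALID
Stream 5: error at byte offset 1. INVALID

Answer: yes no yes no no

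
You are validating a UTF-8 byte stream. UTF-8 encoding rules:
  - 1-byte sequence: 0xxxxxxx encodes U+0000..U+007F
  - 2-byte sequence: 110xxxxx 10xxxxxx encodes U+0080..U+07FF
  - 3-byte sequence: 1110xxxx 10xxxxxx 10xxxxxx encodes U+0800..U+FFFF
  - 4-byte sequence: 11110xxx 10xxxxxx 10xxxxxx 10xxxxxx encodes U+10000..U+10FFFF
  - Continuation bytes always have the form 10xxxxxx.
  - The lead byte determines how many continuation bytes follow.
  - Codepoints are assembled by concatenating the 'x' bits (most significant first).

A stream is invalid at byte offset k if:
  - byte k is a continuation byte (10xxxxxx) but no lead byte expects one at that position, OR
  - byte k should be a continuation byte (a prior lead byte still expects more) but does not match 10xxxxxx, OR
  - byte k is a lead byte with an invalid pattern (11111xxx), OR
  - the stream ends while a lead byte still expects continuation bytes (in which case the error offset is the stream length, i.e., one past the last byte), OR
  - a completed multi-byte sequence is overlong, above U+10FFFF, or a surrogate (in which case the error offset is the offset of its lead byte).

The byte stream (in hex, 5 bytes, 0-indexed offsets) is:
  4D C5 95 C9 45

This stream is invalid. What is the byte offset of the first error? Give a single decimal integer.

Answer: 4

Derivation:
Byte[0]=4D: 1-byte ASCII. cp=U+004D
Byte[1]=C5: 2-byte lead, need 1 cont bytes. acc=0x5
Byte[2]=95: continuation. acc=(acc<<6)|0x15=0x155
Completed: cp=U+0155 (starts at byte 1)
Byte[3]=C9: 2-byte lead, need 1 cont bytes. acc=0x9
Byte[4]=45: expected 10xxxxxx continuation. INVALID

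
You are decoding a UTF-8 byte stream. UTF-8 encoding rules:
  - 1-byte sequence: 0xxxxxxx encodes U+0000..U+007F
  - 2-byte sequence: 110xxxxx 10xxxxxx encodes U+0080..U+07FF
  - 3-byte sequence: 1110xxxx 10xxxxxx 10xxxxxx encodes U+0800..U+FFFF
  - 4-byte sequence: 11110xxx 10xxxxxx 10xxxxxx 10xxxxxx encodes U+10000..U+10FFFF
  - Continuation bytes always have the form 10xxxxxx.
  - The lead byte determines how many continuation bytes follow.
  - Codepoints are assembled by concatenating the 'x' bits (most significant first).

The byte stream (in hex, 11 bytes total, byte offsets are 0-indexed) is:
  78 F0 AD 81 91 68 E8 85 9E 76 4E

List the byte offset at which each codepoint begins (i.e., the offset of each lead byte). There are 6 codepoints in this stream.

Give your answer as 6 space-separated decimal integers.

Byte[0]=78: 1-byte ASCII. cp=U+0078
Byte[1]=F0: 4-byte lead, need 3 cont bytes. acc=0x0
Byte[2]=AD: continuation. acc=(acc<<6)|0x2D=0x2D
Byte[3]=81: continuation. acc=(acc<<6)|0x01=0xB41
Byte[4]=91: continuation. acc=(acc<<6)|0x11=0x2D051
Completed: cp=U+2D051 (starts at byte 1)
Byte[5]=68: 1-byte ASCII. cp=U+0068
Byte[6]=E8: 3-byte lead, need 2 cont bytes. acc=0x8
Byte[7]=85: continuation. acc=(acc<<6)|0x05=0x205
Byte[8]=9E: continuation. acc=(acc<<6)|0x1E=0x815E
Completed: cp=U+815E (starts at byte 6)
Byte[9]=76: 1-byte ASCII. cp=U+0076
Byte[10]=4E: 1-byte ASCII. cp=U+004E

Answer: 0 1 5 6 9 10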